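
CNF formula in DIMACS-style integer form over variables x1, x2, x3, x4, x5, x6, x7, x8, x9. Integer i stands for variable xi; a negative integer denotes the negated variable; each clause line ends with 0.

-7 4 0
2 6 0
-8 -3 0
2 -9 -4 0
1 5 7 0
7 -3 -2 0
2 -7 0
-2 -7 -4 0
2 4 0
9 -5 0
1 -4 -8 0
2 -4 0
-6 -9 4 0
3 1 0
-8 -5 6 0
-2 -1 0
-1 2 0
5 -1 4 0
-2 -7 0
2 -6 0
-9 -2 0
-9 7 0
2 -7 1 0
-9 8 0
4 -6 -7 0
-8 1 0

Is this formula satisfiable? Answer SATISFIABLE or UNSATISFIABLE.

UNSATISFIABLE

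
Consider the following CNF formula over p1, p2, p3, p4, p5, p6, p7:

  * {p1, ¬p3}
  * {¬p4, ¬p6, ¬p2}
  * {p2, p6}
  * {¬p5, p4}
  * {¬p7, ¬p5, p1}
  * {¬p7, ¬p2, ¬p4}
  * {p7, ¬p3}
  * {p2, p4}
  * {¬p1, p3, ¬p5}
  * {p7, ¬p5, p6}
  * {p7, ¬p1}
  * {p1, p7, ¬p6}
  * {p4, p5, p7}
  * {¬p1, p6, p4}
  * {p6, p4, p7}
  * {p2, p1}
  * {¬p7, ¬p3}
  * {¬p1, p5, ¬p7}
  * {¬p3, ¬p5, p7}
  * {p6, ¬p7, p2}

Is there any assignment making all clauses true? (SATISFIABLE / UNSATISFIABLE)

SATISFIABLE

Set p1 = False and propagate.
  then p3 is forced to False.
  then p2 is forced to True.
For the remaining variables, p4 = False, p5 = False, p6 = True, p7 = True works.
So p1=0, p2=1, p3=0, p4=0, p5=0, p6=1, p7=1 is a satisfying assignment.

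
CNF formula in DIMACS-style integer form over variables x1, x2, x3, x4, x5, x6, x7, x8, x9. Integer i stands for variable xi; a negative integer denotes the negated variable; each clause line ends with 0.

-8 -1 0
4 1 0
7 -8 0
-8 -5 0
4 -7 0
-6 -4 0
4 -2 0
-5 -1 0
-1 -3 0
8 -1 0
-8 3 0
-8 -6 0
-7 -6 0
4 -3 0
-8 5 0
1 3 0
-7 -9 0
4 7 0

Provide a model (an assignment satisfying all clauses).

x1=False  x2=True  x3=True  x4=True  x5=False  x6=False  x7=False  x8=False  x9=True

Pure literal: x6 appears only negated; assign x6 = False.
Set x1 = False and propagate.
  then x4 is forced to True.
  then x3 is forced to True.
For the remaining variables, x2 = True, x5 = False, x7 = False, x8 = False, x9 = True works.
Check each clause:
  1. (~x1 \/ ~x8) — ~x8 is true.
  2. (x1 \/ x4) — x4 is true.
  3. (x7 \/ ~x8) — ~x8 is true.
  4. (~x5 \/ ~x8) — ~x8 is true.
  5. (x4 \/ ~x7) — ~x7 is true.
  6. (~x6 \/ ~x4) — ~x6 is true.
  7. (~x2 \/ x4) — x4 is true.
  8. (~x5 \/ ~x1) — ~x5 is true.
  9. (~x3 \/ ~x1) — ~x1 is true.
  10. (~x1 \/ x8) — ~x1 is true.
  11. (x3 \/ ~x8) — ~x8 is true.
  12. (~x8 \/ ~x6) — ~x8 is true.
  13. (~x6 \/ ~x7) — ~x7 is true.
  14. (~x3 \/ x4) — x4 is true.
  15. (~x8 \/ x5) — ~x8 is true.
  16. (x3 \/ x1) — x3 is true.
  17. (~x9 \/ ~x7) — ~x7 is true.
  18. (x4 \/ x7) — x4 is true.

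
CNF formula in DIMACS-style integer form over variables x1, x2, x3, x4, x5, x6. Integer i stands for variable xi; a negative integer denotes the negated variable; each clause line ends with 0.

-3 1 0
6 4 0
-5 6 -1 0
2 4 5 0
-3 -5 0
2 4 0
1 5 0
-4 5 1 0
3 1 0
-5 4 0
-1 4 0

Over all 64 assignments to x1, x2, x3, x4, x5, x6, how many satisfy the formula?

Split on x1, then x4.
  x1=1, x4=1: x2 free; 5 ways for (x3,x5,x6) × 2^1 = 10.
  x1=1, x4=0: a clause becomes empty — 0.
  x1=0, x4=1: a clause becomes empty — 0.
  x1=0, x4=0: a clause becomes empty — 0.
Total: 10 + 0 + 0 + 0 = 10.

10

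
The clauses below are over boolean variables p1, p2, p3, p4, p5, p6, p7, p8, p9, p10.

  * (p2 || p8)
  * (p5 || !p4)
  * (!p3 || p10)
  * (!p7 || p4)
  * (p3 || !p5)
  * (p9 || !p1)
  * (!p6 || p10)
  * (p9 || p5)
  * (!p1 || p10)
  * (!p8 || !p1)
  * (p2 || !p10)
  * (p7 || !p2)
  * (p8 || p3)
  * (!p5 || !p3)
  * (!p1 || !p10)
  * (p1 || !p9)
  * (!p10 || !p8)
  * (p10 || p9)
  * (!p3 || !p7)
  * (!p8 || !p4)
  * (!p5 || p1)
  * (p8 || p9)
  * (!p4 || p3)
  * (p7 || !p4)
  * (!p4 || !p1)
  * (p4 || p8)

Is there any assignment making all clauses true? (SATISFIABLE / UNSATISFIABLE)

UNSATISFIABLE

p1 = True:
  propagation gives p9=True, p10=True; an empty clause results — contradiction.
p1 = False:
  propagation gives p9=False, p5=True; an empty clause results — contradiction.
Every branch closes, so no satisfying assignment exists.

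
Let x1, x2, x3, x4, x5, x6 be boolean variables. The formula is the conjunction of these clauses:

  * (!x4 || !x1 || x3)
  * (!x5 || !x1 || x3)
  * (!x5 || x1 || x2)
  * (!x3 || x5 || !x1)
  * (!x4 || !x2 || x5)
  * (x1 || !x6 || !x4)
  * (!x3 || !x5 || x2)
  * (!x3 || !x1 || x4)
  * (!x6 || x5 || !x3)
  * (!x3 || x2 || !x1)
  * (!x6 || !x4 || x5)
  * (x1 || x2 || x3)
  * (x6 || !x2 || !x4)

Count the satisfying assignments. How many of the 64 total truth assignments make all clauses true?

14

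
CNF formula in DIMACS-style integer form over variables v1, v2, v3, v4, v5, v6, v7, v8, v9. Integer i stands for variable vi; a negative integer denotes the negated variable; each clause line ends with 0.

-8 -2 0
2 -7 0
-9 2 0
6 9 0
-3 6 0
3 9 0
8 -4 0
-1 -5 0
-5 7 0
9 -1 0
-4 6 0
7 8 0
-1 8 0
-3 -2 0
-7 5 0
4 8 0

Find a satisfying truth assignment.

v1 occurs only negated in the remaining clauses — set v1 = False.
Pure literal: v6 appears only positively; assign v6 = True.
Try v2 = False.
  then v7 is forced to False.
  then v9 is forced to False.
  then v3 is forced to True.
  then v5 is forced to False.
  then v8 is forced to True.
v4 is now unconstrained; take v4 = True.
Every clause has at least one true literal under this assignment.
Check each clause:
  1. (~v2 \/ ~v8) — ~v2 is true.
  2. (~v7 \/ v2) — ~v7 is true.
  3. (~v9 \/ v2) — ~v9 is true.
  4. (v9 \/ v6) — v6 is true.
  5. (v6 \/ ~v3) — v6 is true.
  6. (v9 \/ v3) — v3 is true.
  7. (~v4 \/ v8) — v8 is true.
  8. (~v5 \/ ~v1) — ~v5 is true.
  9. (~v5 \/ v7) — ~v5 is true.
  10. (~v1 \/ v9) — ~v1 is true.
  11. (v6 \/ ~v4) — v6 is true.
  12. (v8 \/ v7) — v8 is true.
  13. (v8 \/ ~v1) — v8 is true.
  14. (~v3 \/ ~v2) — ~v2 is true.
  15. (v5 \/ ~v7) — ~v7 is true.
  16. (v4 \/ v8) — v8 is true.

v1=0, v2=0, v3=1, v4=1, v5=0, v6=1, v7=0, v8=1, v9=0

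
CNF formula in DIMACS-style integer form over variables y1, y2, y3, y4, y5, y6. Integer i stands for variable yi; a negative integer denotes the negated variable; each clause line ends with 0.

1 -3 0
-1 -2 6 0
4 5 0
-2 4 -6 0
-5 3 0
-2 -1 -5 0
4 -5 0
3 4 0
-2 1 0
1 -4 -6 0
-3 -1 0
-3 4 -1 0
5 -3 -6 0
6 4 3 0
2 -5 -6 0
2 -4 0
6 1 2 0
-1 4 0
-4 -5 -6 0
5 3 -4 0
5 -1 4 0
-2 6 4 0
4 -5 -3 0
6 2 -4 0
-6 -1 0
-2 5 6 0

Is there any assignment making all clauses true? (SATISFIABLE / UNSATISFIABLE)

UNSATISFIABLE

y4 = True:
  propagation gives y2=True, y1=True, y6=True; an empty clause results — contradiction.
y4 = False:
  propagation gives y5=True; an empty clause results — contradiction.
Every branch closes, so no satisfying assignment exists.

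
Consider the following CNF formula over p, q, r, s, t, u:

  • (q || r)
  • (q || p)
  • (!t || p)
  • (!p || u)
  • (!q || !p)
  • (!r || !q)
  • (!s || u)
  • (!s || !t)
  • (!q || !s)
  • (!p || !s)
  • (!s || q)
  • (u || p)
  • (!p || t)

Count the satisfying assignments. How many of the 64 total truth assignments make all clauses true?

2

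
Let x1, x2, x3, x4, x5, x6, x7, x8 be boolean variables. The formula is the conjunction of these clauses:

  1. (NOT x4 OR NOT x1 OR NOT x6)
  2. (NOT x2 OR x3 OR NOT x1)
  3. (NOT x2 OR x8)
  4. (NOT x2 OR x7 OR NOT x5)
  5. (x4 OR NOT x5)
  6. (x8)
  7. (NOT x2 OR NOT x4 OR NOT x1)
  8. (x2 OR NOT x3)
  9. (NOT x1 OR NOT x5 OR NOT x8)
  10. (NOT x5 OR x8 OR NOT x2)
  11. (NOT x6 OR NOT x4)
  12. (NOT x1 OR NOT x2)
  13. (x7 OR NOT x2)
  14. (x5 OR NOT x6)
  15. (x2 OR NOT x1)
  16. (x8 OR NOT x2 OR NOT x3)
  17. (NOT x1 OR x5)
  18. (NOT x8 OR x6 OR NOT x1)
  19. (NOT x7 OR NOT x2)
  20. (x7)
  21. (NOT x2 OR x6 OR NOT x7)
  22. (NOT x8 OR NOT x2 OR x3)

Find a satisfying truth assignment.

The clause (x8) is unit: x8 must be True.
(x7) is a unit clause, so x7 = True.
(NOT x2) is a unit clause, so x2 = False.
Unit propagation: (NOT x3) forces x3 = False.
(NOT x1) is a unit clause, so x1 = False.
x6 occurs only negated in the remaining clauses — set x6 = False.
Set x4 = False and propagate.
  then x5 is forced to False.

x1=F, x2=F, x3=F, x4=F, x5=F, x6=F, x7=T, x8=T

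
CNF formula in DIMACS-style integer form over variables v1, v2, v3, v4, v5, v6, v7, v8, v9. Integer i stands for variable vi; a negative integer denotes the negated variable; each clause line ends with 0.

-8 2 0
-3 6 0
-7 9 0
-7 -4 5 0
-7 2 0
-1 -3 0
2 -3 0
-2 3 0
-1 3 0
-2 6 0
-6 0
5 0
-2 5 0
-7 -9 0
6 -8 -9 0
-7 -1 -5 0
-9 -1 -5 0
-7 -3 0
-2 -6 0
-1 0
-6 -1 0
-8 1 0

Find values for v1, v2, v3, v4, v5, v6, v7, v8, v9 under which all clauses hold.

v1 = F, v2 = F, v3 = F, v4 = T, v5 = T, v6 = F, v7 = F, v8 = F, v9 = T

Check each clause:
  1. (v2 \/ ~v8) — ~v8 is true.
  2. (~v3 \/ v6) — ~v3 is true.
  3. (~v7 \/ v9) — v9 is true.
  4. (~v7 \/ v5 \/ ~v4) — ~v7 is true.
  5. (~v7 \/ v2) — ~v7 is true.
  6. (~v1 \/ ~v3) — ~v3 is true.
  7. (~v3 \/ v2) — ~v3 is true.
  8. (~v2 \/ v3) — ~v2 is true.
  9. (v3 \/ ~v1) — ~v1 is true.
  10. (v6 \/ ~v2) — ~v2 is true.
  11. (~v6) — ~v6 is true.
  12. (v5) — v5 is true.
  13. (~v2 \/ v5) — v5 is true.
  14. (~v9 \/ ~v7) — ~v7 is true.
  15. (v6 \/ ~v8 \/ ~v9) — ~v8 is true.
  16. (~v1 \/ ~v5 \/ ~v7) — ~v7 is true.
  17. (~v9 \/ ~v1 \/ ~v5) — ~v1 is true.
  18. (~v7 \/ ~v3) — ~v7 is true.
  19. (~v2 \/ ~v6) — ~v6 is true.
  20. (~v1) — ~v1 is true.
  21. (~v1 \/ ~v6) — ~v6 is true.
  22. (~v8 \/ v1) — ~v8 is true.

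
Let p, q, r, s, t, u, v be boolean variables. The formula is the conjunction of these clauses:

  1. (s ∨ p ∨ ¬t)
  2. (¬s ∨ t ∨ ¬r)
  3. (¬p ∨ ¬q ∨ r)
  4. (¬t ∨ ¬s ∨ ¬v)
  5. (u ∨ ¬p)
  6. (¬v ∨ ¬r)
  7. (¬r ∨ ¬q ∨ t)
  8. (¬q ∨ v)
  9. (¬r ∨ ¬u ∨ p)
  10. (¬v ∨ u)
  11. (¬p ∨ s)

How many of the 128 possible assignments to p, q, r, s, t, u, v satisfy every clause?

16

Case analysis on p and r:
  p=1, r=1: remaining (q,s,t,u,v) ∈ {(0,1,1,1,0)} — 1.
  p=1, r=0: remaining (q,s,t,u,v) ∈ {(0,1,0,1,0); (0,1,0,1,1); (0,1,1,1,0)} — 3.
  p=0, r=1: remaining (q,s,t,u,v) ∈ {(0,0,0,0,0); (0,1,1,0,0)} — 2.
  p=0, r=0: 10 of the 32 assignments to (q,s,t,u,v) work.
Total: 1 + 3 + 2 + 10 = 16.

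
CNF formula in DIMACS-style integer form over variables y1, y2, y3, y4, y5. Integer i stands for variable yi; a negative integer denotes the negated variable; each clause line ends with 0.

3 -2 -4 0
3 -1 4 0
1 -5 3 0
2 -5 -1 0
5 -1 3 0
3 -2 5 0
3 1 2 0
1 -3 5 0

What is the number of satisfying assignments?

10

Case analysis on y3 and y1:
  y3=1, y1=1: y4 free; 3 ways for (y2,y5) × 2^1 = 6.
  y3=1, y1=0: remaining (y2,y4,y5) ∈ {(0,0,1); (0,1,1); (1,0,1); (1,1,1)} — 4.
  y3=0, y1=1: a clause becomes empty — 0.
  y3=0, y1=0: a clause becomes empty — 0.
Total: 6 + 4 + 0 + 0 = 10.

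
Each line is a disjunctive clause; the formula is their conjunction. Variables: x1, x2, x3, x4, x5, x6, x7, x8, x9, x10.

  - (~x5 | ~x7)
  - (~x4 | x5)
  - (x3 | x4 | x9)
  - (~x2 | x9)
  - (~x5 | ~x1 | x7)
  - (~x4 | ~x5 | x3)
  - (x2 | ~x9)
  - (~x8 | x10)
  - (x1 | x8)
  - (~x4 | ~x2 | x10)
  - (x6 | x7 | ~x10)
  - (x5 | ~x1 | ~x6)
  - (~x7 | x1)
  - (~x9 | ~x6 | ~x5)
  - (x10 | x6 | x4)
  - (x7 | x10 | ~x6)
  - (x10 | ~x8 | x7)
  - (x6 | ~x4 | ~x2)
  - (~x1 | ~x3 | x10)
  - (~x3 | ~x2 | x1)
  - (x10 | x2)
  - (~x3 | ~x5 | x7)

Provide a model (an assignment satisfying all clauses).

x1=T, x2=F, x3=T, x4=F, x5=F, x6=F, x7=T, x8=T, x9=F, x10=T

Try x1 = True.
For the remaining variables, x2 = False, x3 = True, x4 = False, x5 = False, x6 = False, x7 = True, x8 = True, x9 = False, x10 = True works.
Every clause has at least one true literal under this assignment.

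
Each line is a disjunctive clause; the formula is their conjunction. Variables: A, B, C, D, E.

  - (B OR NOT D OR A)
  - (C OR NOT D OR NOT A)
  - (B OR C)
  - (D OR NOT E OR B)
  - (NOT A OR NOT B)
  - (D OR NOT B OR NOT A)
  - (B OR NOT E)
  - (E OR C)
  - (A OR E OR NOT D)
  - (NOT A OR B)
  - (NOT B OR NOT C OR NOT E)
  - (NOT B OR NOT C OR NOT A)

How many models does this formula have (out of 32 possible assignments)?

The models are:
  A=0 B=0 C=1 D=0 E=0
  A=0 B=1 C=0 D=0 E=1
  A=0 B=1 C=0 D=1 E=1
  A=0 B=1 C=1 D=0 E=0
Count: 4.

4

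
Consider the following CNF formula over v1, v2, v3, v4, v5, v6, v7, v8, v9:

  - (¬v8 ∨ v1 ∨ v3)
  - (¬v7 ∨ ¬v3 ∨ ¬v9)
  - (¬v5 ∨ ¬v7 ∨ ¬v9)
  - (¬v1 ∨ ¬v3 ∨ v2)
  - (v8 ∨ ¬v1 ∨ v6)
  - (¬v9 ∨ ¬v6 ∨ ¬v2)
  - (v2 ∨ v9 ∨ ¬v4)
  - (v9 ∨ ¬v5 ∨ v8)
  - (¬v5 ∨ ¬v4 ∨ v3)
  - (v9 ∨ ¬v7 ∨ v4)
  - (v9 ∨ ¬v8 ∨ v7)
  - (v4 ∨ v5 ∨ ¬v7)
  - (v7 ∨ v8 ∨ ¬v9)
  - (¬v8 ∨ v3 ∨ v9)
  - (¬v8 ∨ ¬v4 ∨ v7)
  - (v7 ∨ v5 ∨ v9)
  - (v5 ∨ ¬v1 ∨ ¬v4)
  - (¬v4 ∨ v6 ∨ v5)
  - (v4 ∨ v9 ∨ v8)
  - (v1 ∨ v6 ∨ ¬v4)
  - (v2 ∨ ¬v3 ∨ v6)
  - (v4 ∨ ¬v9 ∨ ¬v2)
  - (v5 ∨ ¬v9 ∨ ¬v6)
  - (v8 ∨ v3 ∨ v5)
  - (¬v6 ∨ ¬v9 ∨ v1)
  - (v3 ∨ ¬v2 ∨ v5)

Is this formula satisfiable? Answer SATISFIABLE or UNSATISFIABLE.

Branch on v1: take v1 = True.
For the remaining variables, v2 = False, v3 = False, v4 = False, v5 = True, v6 = False, v7 = False, v8 = True, v9 = True works.
So v1 = 1, v2 = 0, v3 = 0, v4 = 0, v5 = 1, v6 = 0, v7 = 0, v8 = 1, v9 = 1 is a satisfying assignment.

SATISFIABLE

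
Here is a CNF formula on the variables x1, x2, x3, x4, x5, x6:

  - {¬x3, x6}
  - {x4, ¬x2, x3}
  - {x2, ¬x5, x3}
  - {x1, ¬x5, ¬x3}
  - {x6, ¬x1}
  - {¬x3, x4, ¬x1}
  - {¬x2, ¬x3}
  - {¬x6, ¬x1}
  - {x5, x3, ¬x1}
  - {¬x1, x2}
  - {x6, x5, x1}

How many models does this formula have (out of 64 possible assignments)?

7

The models are:
  x1=0 x2=0 x3=0 x4=0 x5=0 x6=1
  x1=0 x2=0 x3=0 x4=1 x5=0 x6=1
  x1=0 x2=0 x3=1 x4=0 x5=0 x6=1
  x1=0 x2=0 x3=1 x4=1 x5=0 x6=1
  x1=0 x2=1 x3=0 x4=1 x5=0 x6=1
  x1=0 x2=1 x3=0 x4=1 x5=1 x6=0
  x1=0 x2=1 x3=0 x4=1 x5=1 x6=1
That's 7 in total.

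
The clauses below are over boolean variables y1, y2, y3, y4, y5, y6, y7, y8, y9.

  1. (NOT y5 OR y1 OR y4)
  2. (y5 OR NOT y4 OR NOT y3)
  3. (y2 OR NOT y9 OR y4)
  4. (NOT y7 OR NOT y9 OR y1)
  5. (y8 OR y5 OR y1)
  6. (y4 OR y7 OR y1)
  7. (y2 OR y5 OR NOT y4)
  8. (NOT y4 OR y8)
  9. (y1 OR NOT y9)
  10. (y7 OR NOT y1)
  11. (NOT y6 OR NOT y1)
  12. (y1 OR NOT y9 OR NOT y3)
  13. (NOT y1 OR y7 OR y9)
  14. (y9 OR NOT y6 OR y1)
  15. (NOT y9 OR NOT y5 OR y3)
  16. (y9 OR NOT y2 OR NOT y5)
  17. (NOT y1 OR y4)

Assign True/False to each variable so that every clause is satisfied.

y1=False, y2=True, y3=False, y4=False, y5=False, y6=False, y7=True, y8=True, y9=False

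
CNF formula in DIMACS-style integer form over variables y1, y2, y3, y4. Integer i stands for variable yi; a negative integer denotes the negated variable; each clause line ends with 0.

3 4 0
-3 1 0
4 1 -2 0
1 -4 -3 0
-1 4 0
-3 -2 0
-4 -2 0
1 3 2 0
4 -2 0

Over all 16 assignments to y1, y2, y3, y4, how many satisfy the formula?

2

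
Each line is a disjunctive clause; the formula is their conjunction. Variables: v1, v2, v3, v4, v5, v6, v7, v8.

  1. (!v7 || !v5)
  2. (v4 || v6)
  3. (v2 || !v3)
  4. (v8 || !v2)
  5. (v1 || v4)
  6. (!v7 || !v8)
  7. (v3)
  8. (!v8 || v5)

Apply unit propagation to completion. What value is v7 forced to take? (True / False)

False

(v3) is a unit clause: v3 = True.
(v2 || !v3) with v3 = True leaves only v2, so v2 = True.
(v8 || !v2) with v2 = True leaves only v8, so v8 = True.
From (!v8 || !v7) and v8 = True: v7 = False.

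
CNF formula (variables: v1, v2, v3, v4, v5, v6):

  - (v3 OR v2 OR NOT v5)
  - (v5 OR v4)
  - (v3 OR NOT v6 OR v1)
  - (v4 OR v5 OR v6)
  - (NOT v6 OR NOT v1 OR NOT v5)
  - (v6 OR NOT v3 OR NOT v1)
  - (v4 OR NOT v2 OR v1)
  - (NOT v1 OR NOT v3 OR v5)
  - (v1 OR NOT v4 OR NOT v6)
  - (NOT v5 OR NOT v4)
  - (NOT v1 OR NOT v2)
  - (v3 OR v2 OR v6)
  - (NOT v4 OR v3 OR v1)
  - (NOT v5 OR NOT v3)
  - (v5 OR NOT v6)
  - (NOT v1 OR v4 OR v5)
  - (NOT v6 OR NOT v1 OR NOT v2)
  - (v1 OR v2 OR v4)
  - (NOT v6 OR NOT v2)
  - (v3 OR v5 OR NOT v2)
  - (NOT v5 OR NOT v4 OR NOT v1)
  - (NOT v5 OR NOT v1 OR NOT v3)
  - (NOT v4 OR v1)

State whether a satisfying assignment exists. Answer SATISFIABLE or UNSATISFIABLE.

UNSATISFIABLE

v1 = True:
  v5 = True:
    propagation gives v3=True; an empty clause results — contradiction.
  v5 = False:
    propagation gives v4=True, v3=False, v6=True; an empty clause results — contradiction.
v1 = False:
  propagation gives v4=False, v5=True, v2=False; an empty clause results — contradiction.
Every branch closes, so no satisfying assignment exists.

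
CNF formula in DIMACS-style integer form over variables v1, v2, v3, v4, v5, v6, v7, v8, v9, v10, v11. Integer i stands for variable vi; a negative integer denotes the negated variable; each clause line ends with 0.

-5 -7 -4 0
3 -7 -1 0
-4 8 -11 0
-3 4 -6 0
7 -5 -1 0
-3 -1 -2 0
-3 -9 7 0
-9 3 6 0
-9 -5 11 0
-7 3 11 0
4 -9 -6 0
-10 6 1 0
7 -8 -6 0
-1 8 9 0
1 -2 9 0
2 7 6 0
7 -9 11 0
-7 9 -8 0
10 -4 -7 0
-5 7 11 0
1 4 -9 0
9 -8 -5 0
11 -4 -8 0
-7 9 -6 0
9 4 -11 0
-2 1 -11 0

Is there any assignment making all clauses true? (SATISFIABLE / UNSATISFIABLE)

SATISFIABLE

v5 occurs only negated in the remaining clauses — set v5 = False.
Branch on v1: take v1 = False.
Set v2 = False and propagate.
For the remaining variables, v3 = True, v4 = True, v6 = True, v7 = False, v8 = False, v9 = False, v10 = False, v11 = False works.
Every clause has at least one true literal under this assignment.
So v1=F, v2=F, v3=T, v4=T, v5=F, v6=T, v7=F, v8=F, v9=F, v10=F, v11=F is a satisfying assignment.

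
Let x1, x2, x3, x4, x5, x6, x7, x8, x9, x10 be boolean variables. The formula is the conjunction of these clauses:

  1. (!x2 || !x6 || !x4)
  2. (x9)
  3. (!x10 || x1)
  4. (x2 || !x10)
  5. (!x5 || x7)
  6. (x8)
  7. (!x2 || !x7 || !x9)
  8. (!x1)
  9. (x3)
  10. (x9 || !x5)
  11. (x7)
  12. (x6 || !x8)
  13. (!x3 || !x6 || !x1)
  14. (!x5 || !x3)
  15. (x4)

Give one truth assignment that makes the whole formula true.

(x9) is a unit clause, so x9 = True.
(x8) is a unit clause, so x8 = True.
Unit propagation: (!x1) forces x1 = False.
The clause (!x10) is unit: x10 must be False.
(x3) is a unit clause, so x3 = True.
Unit propagation: (x7) forces x7 = True.
Unit propagation: (!x2) forces x2 = False.
The clause (x6) is unit: x6 must be True.
Unit propagation: (!x5) forces x5 = False.
Unit propagation: (x4) forces x4 = True.
Every clause has at least one true literal under this assignment.

x1=0  x2=0  x3=1  x4=1  x5=0  x6=1  x7=1  x8=1  x9=1  x10=0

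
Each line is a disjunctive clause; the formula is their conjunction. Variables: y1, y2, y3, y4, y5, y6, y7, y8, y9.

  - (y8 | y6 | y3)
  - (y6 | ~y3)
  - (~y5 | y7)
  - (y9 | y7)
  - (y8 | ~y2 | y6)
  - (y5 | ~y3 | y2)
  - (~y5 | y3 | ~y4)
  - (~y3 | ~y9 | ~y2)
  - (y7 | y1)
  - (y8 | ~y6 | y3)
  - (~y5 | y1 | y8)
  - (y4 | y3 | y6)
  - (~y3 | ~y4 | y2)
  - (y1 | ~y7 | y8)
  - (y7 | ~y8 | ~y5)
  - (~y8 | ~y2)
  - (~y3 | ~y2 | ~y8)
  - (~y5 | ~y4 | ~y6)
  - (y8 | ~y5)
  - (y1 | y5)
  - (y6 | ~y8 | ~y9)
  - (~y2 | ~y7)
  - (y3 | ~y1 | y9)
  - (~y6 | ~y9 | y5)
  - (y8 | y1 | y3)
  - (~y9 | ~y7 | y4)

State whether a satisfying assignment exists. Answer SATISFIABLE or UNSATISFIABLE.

SATISFIABLE

Set y1 = False and propagate.
  then y7 is forced to True.
  then y8 is forced to True.
  then y2 is forced to False.
  then y5 is forced to True.
Set y3 = True and propagate.
  then y6 is forced to True.
  then y4 is forced to False.
  then y9 is forced to False.
So y1=0  y2=0  y3=1  y4=0  y5=1  y6=1  y7=1  y8=1  y9=0 is a satisfying assignment.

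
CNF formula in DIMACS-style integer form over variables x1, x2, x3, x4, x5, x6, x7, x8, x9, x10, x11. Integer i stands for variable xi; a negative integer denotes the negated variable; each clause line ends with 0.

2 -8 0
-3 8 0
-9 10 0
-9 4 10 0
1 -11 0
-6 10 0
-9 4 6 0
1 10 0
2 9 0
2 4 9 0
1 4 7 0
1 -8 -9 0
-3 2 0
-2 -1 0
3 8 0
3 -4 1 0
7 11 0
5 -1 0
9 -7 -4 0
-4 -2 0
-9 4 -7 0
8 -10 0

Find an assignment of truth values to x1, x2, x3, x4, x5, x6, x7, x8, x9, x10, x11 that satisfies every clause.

x1=False  x2=True  x3=True  x4=False  x5=False  x6=True  x7=True  x8=True  x9=False  x10=True  x11=False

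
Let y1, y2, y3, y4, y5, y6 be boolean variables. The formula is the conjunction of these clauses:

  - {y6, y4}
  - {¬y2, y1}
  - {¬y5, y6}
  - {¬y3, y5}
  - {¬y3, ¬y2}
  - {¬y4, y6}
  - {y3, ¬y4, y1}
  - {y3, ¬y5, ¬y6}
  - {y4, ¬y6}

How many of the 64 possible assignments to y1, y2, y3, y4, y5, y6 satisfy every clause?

Satisfying assignments:
  y1=F y2=F y3=T y4=T y5=T y6=T
  y1=T y2=F y3=F y4=T y5=F y6=T
  y1=T y2=F y3=T y4=T y5=T y6=T
  y1=T y2=T y3=F y4=T y5=F y6=T
Count: 4.

4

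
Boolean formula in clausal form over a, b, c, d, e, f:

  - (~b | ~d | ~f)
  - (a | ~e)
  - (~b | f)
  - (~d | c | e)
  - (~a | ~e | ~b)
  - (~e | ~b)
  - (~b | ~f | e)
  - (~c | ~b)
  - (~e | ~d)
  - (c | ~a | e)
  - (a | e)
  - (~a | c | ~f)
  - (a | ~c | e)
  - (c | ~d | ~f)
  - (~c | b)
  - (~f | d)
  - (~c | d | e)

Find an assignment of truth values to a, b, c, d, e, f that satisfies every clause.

a=T, b=F, c=F, d=F, e=T, f=F

Branch on a: take a = True.
The remaining clauses are satisfied by b = False, c = False, d = False, e = True, f = False.
Every clause has at least one true literal under this assignment.
Check each clause:
  1. (~d | ~f | ~b) — ~f is true.
  2. (~e | a) — a is true.
  3. (f | ~b) — ~b is true.
  4. (~d | c | e) — ~d is true.
  5. (~b | ~e | ~a) — ~b is true.
  6. (~b | ~e) — ~b is true.
  7. (~b | ~f | e) — ~f is true.
  8. (~c | ~b) — ~c is true.
  9. (~d | ~e) — ~d is true.
  10. (c | ~a | e) — e is true.
  11. (e | a) — a is true.
  12. (~f | c | ~a) — ~f is true.
  13. (a | ~c | e) — a is true.
  14. (~d | c | ~f) — ~f is true.
  15. (b | ~c) — ~c is true.
  16. (~f | d) — ~f is true.
  17. (e | d | ~c) — ~c is true.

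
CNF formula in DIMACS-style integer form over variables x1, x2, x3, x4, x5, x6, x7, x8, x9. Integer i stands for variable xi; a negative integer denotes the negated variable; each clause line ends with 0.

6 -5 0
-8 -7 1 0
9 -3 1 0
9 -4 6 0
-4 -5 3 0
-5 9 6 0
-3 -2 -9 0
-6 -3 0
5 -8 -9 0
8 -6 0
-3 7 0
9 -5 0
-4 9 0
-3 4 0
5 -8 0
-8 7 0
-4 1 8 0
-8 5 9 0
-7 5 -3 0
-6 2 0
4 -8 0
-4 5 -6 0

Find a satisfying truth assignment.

x1 = F, x2 = F, x3 = F, x4 = F, x5 = F, x6 = F, x7 = F, x8 = F, x9 = F

Branch on x1: take x1 = False.
The remaining clauses are satisfied by x2 = False, x3 = False, x4 = False, x5 = False, x6 = False, x7 = False, x8 = False, x9 = False.
Every clause has at least one true literal under this assignment.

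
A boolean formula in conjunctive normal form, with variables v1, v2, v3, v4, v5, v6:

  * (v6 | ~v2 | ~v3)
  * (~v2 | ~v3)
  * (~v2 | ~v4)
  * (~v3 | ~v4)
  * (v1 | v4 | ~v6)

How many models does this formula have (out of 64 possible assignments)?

Split on v2, then v3.
  v2=1, v3=1: a clause becomes empty — 0.
  v2=1, v3=0: v5 free; 3 ways for (v1,v4,v6) × 2^1 = 6.
  v2=0, v3=1: v5 free; 3 ways for (v1,v4,v6) × 2^1 = 6.
  v2=0, v3=0: v5 free; 7 ways for (v1,v4,v6) × 2^1 = 14.
Total: 0 + 6 + 6 + 14 = 26.

26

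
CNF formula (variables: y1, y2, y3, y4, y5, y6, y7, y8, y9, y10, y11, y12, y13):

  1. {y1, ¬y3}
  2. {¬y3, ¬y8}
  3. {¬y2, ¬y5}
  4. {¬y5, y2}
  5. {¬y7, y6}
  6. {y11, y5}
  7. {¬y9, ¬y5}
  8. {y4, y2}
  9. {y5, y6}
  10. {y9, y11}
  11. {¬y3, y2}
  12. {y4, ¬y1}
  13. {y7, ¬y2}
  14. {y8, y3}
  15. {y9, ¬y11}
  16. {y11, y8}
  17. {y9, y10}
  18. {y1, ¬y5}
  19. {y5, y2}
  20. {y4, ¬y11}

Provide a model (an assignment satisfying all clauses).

y1=F, y2=T, y3=F, y4=T, y5=F, y6=T, y7=T, y8=T, y9=T, y10=F, y11=T, y12=T, y13=T

Check each clause:
  1. {¬y3, y1} — ¬y3 is true.
  2. {¬y3, ¬y8} — ¬y3 is true.
  3. {¬y2, ¬y5} — ¬y5 is true.
  4. {y2, ¬y5} — y2 is true.
  5. {y6, ¬y7} — y6 is true.
  6. {y11, y5} — y11 is true.
  7. {¬y9, ¬y5} — ¬y5 is true.
  8. {y2, y4} — y2 is true.
  9. {y6, y5} — y6 is true.
  10. {y11, y9} — y9 is true.
  11. {y2, ¬y3} — y2 is true.
  12. {¬y1, y4} — y4 is true.
  13. {y7, ¬y2} — y7 is true.
  14. {y3, y8} — y8 is true.
  15. {y9, ¬y11} — y9 is true.
  16. {y11, y8} — y8 is true.
  17. {y9, y10} — y9 is true.
  18. {¬y5, y1} — ¬y5 is true.
  19. {y2, y5} — y2 is true.
  20. {¬y11, y4} — y4 is true.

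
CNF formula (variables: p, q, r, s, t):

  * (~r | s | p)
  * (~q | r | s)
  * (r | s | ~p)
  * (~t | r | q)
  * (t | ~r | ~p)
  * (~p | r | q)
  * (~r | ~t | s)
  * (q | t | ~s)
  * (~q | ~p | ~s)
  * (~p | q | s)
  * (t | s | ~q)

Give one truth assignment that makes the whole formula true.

p = F, q = T, r = T, s = T, t = T

Set p = False and propagate.
For the remaining variables, q = True, r = True, s = True, t = True works.
Every clause has at least one true literal under this assignment.
Check each clause:
  1. (s | ~r | p) — s is true.
  2. (~q | s | r) — r is true.
  3. (r | ~p | s) — r is true.
  4. (q | ~t | r) — q is true.
  5. (~r | ~p | t) — t is true.
  6. (r | q | ~p) — q is true.
  7. (~r | ~t | s) — s is true.
  8. (q | ~s | t) — q is true.
  9. (~p | ~q | ~s) — ~p is true.
  10. (q | ~p | s) — q is true.
  11. (s | ~q | t) — s is true.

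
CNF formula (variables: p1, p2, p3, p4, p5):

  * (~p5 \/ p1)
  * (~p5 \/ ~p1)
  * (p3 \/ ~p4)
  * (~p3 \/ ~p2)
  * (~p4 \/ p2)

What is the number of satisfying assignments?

6

The models are:
  p1=F p2=F p3=F p4=F p5=F
  p1=F p2=F p3=T p4=F p5=F
  p1=F p2=T p3=F p4=F p5=F
  p1=T p2=F p3=F p4=F p5=F
  p1=T p2=F p3=T p4=F p5=F
  p1=T p2=T p3=F p4=F p5=F
Count: 6.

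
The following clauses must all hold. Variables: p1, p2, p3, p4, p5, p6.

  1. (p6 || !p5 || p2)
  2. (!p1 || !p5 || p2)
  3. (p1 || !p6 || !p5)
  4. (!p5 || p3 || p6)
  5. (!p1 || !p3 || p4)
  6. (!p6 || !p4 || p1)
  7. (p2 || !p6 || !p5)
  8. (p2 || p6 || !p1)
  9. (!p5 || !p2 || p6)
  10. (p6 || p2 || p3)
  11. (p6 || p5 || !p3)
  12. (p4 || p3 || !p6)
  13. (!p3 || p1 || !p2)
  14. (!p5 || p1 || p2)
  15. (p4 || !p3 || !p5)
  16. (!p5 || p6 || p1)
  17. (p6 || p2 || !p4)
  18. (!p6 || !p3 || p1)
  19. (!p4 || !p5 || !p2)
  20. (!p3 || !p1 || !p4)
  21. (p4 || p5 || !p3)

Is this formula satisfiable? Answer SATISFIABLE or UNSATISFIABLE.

Branch on p1: take p1 = True.
Try p2 = True.
Try p3 = False.
The remaining clauses are satisfied by p4 = True, p5 = False, p6 = True.
So p1=T, p2=T, p3=F, p4=T, p5=F, p6=T is a satisfying assignment.

SATISFIABLE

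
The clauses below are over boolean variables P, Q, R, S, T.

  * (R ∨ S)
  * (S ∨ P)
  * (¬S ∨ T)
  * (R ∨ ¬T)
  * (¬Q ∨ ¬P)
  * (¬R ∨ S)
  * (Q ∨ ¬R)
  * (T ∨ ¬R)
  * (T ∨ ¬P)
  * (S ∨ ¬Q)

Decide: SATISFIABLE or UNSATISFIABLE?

SATISFIABLE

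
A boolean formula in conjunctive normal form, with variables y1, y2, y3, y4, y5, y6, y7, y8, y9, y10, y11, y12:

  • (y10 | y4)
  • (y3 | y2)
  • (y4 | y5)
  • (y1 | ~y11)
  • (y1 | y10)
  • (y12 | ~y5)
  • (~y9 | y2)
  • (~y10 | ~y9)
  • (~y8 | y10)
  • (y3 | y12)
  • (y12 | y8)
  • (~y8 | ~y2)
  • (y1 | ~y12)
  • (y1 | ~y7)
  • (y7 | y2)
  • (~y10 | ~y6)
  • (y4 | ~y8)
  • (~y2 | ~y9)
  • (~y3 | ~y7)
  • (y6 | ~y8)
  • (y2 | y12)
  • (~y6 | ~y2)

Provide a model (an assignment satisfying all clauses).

y1=1, y2=1, y3=1, y4=1, y5=0, y6=0, y7=0, y8=0, y9=0, y10=0, y11=1, y12=1

Check each clause:
  1. (y10 | y4) — y4 is true.
  2. (y2 | y3) — y2 is true.
  3. (y5 | y4) — y4 is true.
  4. (y1 | ~y11) — y1 is true.
  5. (y10 | y1) — y1 is true.
  6. (~y5 | y12) — ~y5 is true.
  7. (~y9 | y2) — y2 is true.
  8. (~y9 | ~y10) — ~y10 is true.
  9. (~y8 | y10) — ~y8 is true.
  10. (y3 | y12) — y3 is true.
  11. (y12 | y8) — y12 is true.
  12. (~y8 | ~y2) — ~y8 is true.
  13. (y1 | ~y12) — y1 is true.
  14. (~y7 | y1) — ~y7 is true.
  15. (y2 | y7) — y2 is true.
  16. (~y10 | ~y6) — ~y6 is true.
  17. (~y8 | y4) — ~y8 is true.
  18. (~y2 | ~y9) — ~y9 is true.
  19. (~y3 | ~y7) — ~y7 is true.
  20. (y6 | ~y8) — ~y8 is true.
  21. (y2 | y12) — y2 is true.
  22. (~y6 | ~y2) — ~y6 is true.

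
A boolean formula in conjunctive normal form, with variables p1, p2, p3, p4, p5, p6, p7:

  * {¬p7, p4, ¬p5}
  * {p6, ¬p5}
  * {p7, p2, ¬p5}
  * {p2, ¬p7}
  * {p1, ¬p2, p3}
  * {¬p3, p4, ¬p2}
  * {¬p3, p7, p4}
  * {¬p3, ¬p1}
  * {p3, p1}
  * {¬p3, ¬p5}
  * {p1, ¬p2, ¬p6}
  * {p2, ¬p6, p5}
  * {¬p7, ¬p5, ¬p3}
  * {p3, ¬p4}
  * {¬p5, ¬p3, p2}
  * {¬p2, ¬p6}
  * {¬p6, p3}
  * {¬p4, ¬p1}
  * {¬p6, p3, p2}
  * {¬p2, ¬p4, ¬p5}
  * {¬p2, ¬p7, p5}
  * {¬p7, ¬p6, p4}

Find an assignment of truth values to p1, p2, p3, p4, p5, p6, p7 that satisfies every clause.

p1=T  p2=F  p3=F  p4=F  p5=F  p6=F  p7=F

Set p1 = True and propagate.
  then p3 is forced to False.
  then p4 is forced to False.
  then p6 is forced to False.
  then p5 is forced to False.
Set p2 = False and propagate.
  then p7 is forced to False.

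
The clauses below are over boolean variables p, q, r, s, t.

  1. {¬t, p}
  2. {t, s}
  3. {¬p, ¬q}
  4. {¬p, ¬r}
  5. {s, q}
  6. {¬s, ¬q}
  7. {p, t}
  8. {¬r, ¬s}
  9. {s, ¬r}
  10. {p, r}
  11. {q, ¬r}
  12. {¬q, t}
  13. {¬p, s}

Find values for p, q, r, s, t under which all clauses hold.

Set p = True and propagate.
  then q is forced to False.
  then r is forced to False.
  then s is forced to True.
t is now unconstrained; take t = True.
Check each clause:
  1. {¬t, p} — p is true.
  2. {t, s} — s is true.
  3. {¬p, ¬q} — ¬q is true.
  4. {¬r, ¬p} — ¬r is true.
  5. {s, q} — s is true.
  6. {¬s, ¬q} — ¬q is true.
  7. {p, t} — p is true.
  8. {¬r, ¬s} — ¬r is true.
  9. {¬r, s} — s is true.
  10. {r, p} — p is true.
  11. {¬r, q} — ¬r is true.
  12. {t, ¬q} — t is true.
  13. {s, ¬p} — s is true.

p=True, q=False, r=False, s=True, t=True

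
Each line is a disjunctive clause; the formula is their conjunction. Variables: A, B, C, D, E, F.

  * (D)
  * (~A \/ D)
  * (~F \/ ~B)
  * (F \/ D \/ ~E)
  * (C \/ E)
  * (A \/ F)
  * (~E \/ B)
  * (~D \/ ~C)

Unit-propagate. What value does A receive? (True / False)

Unit clause (D) sets D = True.
From (~D \/ ~C) and D = True: C = False.
(E \/ C) with C = False leaves only E, so E = True.
(B \/ ~E): since E = True, the clause reduces to (B). B = True.
(~B \/ ~F) with B = True leaves only ~F, so F = False.
(F \/ A): since F = False, the clause reduces to (A). A = True.

True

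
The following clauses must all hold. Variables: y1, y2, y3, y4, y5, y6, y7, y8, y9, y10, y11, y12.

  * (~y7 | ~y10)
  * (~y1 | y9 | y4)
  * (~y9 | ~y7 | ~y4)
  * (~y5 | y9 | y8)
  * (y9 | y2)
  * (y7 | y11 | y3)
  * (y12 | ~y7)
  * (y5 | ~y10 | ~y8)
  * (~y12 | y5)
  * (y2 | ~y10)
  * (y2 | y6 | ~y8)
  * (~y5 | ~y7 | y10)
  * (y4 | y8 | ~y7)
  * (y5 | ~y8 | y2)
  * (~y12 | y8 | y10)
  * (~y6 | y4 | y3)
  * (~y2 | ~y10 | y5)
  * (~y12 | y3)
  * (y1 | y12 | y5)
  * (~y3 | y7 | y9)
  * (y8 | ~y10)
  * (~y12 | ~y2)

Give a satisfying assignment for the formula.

y1=F, y2=T, y3=T, y4=F, y5=T, y6=F, y7=F, y8=T, y9=T, y10=T, y11=F, y12=F

Set y1 = False and propagate.
Branch on y2: take y2 = True.
  then y12 is forced to False.
  then y7 is forced to False.
  then y5 is forced to True.
The remaining clauses are satisfied by y3 = True, y4 = False, y6 = False, y8 = True, y9 = True, y10 = True, y11 = False.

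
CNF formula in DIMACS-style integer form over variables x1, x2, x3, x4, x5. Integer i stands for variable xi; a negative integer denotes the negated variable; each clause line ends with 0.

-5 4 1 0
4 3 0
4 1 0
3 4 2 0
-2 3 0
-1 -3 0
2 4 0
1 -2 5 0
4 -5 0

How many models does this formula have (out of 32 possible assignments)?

7

Satisfying assignments:
  x1=F x2=F x3=F x4=T x5=F
  x1=F x2=F x3=F x4=T x5=T
  x1=F x2=F x3=T x4=T x5=F
  x1=F x2=F x3=T x4=T x5=T
  x1=F x2=T x3=T x4=T x5=T
  x1=T x2=F x3=F x4=T x5=F
  x1=T x2=F x3=F x4=T x5=T
That's 7 in total.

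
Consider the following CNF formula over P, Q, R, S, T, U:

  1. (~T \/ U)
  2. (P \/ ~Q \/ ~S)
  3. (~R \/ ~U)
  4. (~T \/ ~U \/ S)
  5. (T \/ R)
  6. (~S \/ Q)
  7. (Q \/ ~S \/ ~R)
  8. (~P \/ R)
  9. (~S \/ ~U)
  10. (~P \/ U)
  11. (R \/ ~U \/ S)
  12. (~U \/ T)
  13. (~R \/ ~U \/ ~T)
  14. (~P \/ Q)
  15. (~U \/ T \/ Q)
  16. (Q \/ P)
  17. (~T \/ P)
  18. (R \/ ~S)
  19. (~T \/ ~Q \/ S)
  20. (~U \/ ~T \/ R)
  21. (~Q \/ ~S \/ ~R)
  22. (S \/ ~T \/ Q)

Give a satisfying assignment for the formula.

P = False  Q = True  R = True  S = False  T = False  U = False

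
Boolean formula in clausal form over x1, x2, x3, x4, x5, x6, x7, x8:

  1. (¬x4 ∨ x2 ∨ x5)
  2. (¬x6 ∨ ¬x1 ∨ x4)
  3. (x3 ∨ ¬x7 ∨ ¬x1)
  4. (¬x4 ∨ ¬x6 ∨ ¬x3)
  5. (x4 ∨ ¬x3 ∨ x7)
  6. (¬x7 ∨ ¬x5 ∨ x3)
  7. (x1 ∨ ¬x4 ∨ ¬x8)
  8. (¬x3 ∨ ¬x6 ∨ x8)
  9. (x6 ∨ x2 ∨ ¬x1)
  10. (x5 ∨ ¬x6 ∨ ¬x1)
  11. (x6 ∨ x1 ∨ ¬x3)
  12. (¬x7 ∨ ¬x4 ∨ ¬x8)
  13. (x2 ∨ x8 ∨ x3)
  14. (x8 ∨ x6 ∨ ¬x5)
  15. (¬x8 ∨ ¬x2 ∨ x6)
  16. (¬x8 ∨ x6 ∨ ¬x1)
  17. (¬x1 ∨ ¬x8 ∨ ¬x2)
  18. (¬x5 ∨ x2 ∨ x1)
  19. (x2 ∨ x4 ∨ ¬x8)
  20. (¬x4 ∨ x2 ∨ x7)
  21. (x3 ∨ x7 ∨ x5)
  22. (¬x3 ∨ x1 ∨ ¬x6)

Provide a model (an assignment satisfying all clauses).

Try x1 = False.
The remaining clauses are satisfied by x2 = True, x3 = False, x4 = False, x5 = True, x6 = True, x7 = False, x8 = True.
Check each clause:
  1. (x2 ∨ ¬x4 ∨ x5) — x2 is true.
  2. (¬x1 ∨ x4 ∨ ¬x6) — ¬x1 is true.
  3. (¬x7 ∨ x3 ∨ ¬x1) — ¬x7 is true.
  4. (¬x6 ∨ ¬x3 ∨ ¬x4) — ¬x4 is true.
  5. (¬x3 ∨ x7 ∨ x4) — ¬x3 is true.
  6. (¬x7 ∨ ¬x5 ∨ x3) — ¬x7 is true.
  7. (¬x4 ∨ ¬x8 ∨ x1) — ¬x4 is true.
  8. (x8 ∨ ¬x3 ∨ ¬x6) — x8 is true.
  9. (x2 ∨ ¬x1 ∨ x6) — x2 is true.
  10. (¬x6 ∨ x5 ∨ ¬x1) — x5 is true.
  11. (x1 ∨ ¬x3 ∨ x6) — ¬x3 is true.
  12. (¬x8 ∨ ¬x4 ∨ ¬x7) — ¬x7 is true.
  13. (x3 ∨ x8 ∨ x2) — x8 is true.
  14. (¬x5 ∨ x6 ∨ x8) — x8 is true.
  15. (¬x8 ∨ ¬x2 ∨ x6) — x6 is true.
  16. (x6 ∨ ¬x1 ∨ ¬x8) — ¬x1 is true.
  17. (¬x1 ∨ ¬x2 ∨ ¬x8) — ¬x1 is true.
  18. (¬x5 ∨ x2 ∨ x1) — x2 is true.
  19. (¬x8 ∨ x2 ∨ x4) — x2 is true.
  20. (¬x4 ∨ x7 ∨ x2) — x2 is true.
  21. (x3 ∨ x5 ∨ x7) — x5 is true.
  22. (x1 ∨ ¬x6 ∨ ¬x3) — ¬x3 is true.

x1=F, x2=T, x3=F, x4=F, x5=T, x6=T, x7=F, x8=T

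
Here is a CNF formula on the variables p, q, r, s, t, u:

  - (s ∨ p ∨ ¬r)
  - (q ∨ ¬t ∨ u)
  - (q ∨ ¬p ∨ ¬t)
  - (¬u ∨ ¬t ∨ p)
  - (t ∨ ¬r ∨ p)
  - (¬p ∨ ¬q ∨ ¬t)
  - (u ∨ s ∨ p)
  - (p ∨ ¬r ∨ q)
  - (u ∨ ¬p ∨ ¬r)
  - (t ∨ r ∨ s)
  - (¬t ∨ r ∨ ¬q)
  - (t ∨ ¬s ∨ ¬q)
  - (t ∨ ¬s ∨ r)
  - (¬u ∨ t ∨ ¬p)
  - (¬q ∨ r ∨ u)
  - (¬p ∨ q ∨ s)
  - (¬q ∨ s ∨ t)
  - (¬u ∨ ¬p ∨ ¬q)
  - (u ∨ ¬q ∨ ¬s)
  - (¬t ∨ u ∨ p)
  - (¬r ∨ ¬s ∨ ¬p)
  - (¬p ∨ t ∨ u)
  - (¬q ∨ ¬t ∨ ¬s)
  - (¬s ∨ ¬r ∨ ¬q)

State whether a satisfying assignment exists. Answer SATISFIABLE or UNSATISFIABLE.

p = True:
  q = True:
    propagation gives t=False, s=False; an empty clause results — contradiction.
  q = False:
    propagation gives t=False, u=False; an empty clause results — contradiction.
p = False:
  t = True:
    propagation gives u=False; an empty clause results — contradiction.
  t = False:
    propagation gives r=False, s=True; an empty clause results — contradiction.
Every branch closes, so no satisfying assignment exists.

UNSATISFIABLE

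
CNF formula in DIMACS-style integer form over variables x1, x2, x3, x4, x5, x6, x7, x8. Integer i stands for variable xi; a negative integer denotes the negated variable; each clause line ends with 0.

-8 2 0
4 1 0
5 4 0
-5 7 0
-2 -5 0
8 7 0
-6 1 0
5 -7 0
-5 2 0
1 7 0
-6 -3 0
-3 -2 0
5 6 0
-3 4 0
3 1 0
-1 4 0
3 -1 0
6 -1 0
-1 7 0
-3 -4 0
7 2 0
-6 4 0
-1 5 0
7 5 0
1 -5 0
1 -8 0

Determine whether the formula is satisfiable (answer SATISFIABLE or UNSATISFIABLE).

UNSATISFIABLE

x1 = True:
  propagation gives x4=True, x3=True; an empty clause results — contradiction.
x1 = False:
  propagation gives x4=True, x6=False, x7=True, x5=True; an empty clause results — contradiction.
Every branch closes, so no satisfying assignment exists.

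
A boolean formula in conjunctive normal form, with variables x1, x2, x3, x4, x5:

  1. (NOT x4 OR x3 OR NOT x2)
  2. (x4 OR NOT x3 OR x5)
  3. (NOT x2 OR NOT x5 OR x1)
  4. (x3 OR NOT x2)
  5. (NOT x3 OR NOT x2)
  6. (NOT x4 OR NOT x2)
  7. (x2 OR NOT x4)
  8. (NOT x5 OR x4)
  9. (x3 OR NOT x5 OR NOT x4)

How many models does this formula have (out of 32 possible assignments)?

Satisfying assignments:
  x1=F x2=F x3=F x4=F x5=F
  x1=T x2=F x3=F x4=F x5=F
Count: 2.

2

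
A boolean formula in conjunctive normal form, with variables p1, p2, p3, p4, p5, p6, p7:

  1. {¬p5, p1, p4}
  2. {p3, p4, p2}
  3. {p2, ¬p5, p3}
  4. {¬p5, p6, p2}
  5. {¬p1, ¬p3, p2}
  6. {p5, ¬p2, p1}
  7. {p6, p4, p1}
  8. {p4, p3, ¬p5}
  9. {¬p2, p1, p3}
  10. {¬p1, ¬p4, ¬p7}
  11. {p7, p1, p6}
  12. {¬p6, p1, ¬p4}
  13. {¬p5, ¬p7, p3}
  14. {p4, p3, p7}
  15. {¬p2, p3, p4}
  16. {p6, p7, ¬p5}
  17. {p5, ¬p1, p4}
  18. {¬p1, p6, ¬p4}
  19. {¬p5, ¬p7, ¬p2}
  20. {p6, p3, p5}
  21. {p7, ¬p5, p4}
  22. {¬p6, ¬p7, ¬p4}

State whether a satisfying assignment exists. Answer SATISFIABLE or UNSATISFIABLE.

SATISFIABLE

Set p1 = True and propagate.
For the remaining variables, p2 = True, p3 = True, p4 = True, p5 = True, p6 = True, p7 = False works.
Every clause has at least one true literal under this assignment.
So p1 = 1, p2 = 1, p3 = 1, p4 = 1, p5 = 1, p6 = 1, p7 = 0 is a satisfying assignment.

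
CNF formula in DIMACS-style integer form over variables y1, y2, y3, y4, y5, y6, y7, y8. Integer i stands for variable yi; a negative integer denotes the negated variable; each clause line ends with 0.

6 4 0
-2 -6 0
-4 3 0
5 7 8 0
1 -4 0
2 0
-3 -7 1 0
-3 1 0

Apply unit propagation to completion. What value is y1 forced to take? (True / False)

True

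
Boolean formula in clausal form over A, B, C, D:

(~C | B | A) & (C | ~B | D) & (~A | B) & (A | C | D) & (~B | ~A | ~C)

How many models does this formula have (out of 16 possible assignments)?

5

Satisfying assignments:
  A=F B=F C=F D=T
  A=F B=T C=F D=T
  A=F B=T C=T D=F
  A=F B=T C=T D=T
  A=T B=T C=F D=T
Count: 5.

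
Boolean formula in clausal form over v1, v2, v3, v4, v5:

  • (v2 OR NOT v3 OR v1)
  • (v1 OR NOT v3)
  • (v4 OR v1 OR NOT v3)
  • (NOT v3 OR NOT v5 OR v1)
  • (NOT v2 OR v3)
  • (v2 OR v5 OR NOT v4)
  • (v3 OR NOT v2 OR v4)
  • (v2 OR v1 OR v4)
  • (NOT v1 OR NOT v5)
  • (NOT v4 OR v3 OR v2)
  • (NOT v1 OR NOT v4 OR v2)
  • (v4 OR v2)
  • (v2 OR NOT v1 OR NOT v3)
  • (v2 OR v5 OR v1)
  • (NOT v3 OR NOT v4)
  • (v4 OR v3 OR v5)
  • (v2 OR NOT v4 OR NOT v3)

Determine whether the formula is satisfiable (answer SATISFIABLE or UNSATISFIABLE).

SATISFIABLE

Try v1 = True.
  then v5 is forced to False.
The remaining clauses are satisfied by v2 = True, v3 = True, v4 = False.
So v1=T, v2=T, v3=T, v4=F, v5=F is a satisfying assignment.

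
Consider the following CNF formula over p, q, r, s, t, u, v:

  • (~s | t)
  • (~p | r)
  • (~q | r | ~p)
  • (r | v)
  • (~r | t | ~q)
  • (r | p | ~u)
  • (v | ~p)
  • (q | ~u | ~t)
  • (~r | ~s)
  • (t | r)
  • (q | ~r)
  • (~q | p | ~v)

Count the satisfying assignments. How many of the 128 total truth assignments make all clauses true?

6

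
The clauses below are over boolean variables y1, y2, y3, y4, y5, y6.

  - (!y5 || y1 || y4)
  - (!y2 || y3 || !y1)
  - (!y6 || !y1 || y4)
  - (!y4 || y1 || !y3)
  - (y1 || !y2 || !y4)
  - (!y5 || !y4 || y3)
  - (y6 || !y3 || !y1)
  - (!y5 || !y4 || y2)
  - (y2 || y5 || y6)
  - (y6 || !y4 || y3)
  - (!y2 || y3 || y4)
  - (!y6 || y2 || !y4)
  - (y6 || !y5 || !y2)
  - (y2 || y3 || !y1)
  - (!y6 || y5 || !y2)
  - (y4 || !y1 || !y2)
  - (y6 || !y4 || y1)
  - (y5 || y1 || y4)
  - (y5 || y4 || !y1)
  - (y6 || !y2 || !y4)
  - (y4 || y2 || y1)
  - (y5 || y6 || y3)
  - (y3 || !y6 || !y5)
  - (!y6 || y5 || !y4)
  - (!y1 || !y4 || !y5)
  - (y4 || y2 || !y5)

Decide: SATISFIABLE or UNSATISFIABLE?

UNSATISFIABLE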